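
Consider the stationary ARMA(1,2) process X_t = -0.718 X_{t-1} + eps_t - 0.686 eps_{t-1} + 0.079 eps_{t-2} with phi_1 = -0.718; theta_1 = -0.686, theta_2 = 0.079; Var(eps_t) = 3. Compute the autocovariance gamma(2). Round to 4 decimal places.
\gamma(2) = 10.3211

Multiply the model equation by X_{t-k} and take expectations. With theta_0 = psi_0 = 1 and psi_j the MA(infinity) weights, this gives
  gamma(k) - sum_i phi_i gamma(k-i) = c_k,
  c_k = sigma^2 * sum_{j=k..q} theta_j psi_{j-k}   (c_k = 0 for k > q),
using gamma(-m) = gamma(m).
psi-weights needed (psi_j = theta_j + sum_i phi_i psi_{j-i}):
  psi_1 = theta_1 + phi_1 = -0.686 + (-0.718) = -1.404
  psi_2 = theta_2 + phi_1 psi_1 = 0.079 + (-0.718)(-1.404) = 1.087072
Right-hand sides:
  c_0 = sigma^2 (1 + theta_1 psi_1 + theta_2 psi_2) = 3 * (1 + (-0.686)(-1.404) + (0.079)(1.087072)) = 3 * 2.049023 = 6.147068
  c_1 = sigma^2 (theta_1 + theta_2 psi_1) = 3 * (-0.686 + (0.079)(-1.404)) = -2.390748
  c_2 = sigma^2 theta_2 = 3 * (0.079) = 0.237
Equations for k = 0 and k = 1 (AR order 1):
  gamma(0) = phi_1 gamma(1) + c_0
  gamma(1) = phi_1 gamma(0) + c_1
Substituting the second into the first: gamma(0) (1 - phi_1^2) = c_0 + phi_1 c_1, so
  gamma(0) = (c_0 + phi_1 c_1) / (1 - phi_1^2) = (6.147068 + (-0.718)(-2.390748)) / (1 - (-0.718)^2) = 7.863625 / 0.484476 = 16.231196.
  gamma(1) = phi_1 gamma(0) + c_1 = (-0.718)(16.231196) + (-2.390748) = -14.044747.
For k = 2: gamma(2) = phi_1 gamma(1) + c_2
  = (-0.718)(-14.044747) + (0.237) = 10.321128.
Therefore gamma(2) = 10.3211 (to 4 decimal places).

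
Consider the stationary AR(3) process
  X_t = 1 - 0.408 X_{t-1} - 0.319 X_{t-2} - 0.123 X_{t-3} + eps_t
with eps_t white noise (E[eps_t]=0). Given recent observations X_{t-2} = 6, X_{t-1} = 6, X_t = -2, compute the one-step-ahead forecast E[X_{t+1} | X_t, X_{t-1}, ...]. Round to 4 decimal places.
E[X_{t+1} \mid \mathcal F_t] = -0.8360

For an AR(p) model X_t = c + sum_i phi_i X_{t-i} + eps_t, the
one-step-ahead conditional mean is
  E[X_{t+1} | X_t, ...] = c + sum_i phi_i X_{t+1-i}.
Substitute known values:
  E[X_{t+1} | ...] = 1 + (-0.408) * (-2) + (-0.319) * (6) + (-0.123) * (6)
                   = -0.8360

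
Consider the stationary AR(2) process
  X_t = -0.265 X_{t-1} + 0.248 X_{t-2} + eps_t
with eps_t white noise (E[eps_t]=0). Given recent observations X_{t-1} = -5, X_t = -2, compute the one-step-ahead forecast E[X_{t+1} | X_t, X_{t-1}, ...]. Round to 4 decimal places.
E[X_{t+1} \mid \mathcal F_t] = -0.7100

For an AR(p) model X_t = c + sum_i phi_i X_{t-i} + eps_t, the
one-step-ahead conditional mean is
  E[X_{t+1} | X_t, ...] = c + sum_i phi_i X_{t+1-i}.
Substitute known values:
  E[X_{t+1} | ...] = (-0.265) * (-2) + (0.248) * (-5)
                   = -0.7100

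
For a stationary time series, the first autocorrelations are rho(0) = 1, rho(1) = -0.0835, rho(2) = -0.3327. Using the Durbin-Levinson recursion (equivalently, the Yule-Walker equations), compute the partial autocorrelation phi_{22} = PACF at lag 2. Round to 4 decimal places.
\phi_{22} = -0.3421

The PACF at lag k is phi_{kk}, the last component of the solution
to the Yule-Walker system G_k phi = r_k where
  (G_k)_{ij} = rho(|i - j|), (r_k)_i = rho(i), i,j = 1..k.
Equivalently, Durbin-Levinson gives phi_{kk} iteratively:
  phi_{11} = rho(1)
  phi_{kk} = [rho(k) - sum_{j=1..k-1} phi_{k-1,j} rho(k-j)]
            / [1 - sum_{j=1..k-1} phi_{k-1,j} rho(j)],
  phi_{k,j} = phi_{k-1,j} - phi_{kk} phi_{k-1,k-j},  j = 1..k-1.
Step k = 1:
  phi_11 = rho(1) = -0.0835.
Step k = 2:
  phi_22 = [rho(2) - phi_11 rho(1)] / [1 - phi_11 rho(1)] = [-0.3327 - (-0.0835)(-0.0835)] / [1 - (-0.0835)(-0.0835)]
         = -0.33967225 / 0.99302775 = -0.3421.
Therefore phi_{22} = -0.3421.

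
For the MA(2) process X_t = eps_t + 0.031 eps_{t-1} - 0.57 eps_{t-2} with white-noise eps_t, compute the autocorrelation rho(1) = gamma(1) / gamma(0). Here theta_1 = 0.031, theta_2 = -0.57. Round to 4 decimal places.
\rho(1) = 0.0101

For an MA(q) process with theta_0 = 1, the autocovariance is
  gamma(k) = sigma^2 * sum_{i=0..q-k} theta_i * theta_{i+k},
and rho(k) = gamma(k) / gamma(0). Sigma^2 cancels.
  numerator   = (1)*(0.031) + (0.031)*(-0.57) = 0.01333.
  denominator = (1)^2 + (0.031)^2 + (-0.57)^2 = 1.325861.
  rho(1) = 0.01333 / 1.325861 = 0.0101.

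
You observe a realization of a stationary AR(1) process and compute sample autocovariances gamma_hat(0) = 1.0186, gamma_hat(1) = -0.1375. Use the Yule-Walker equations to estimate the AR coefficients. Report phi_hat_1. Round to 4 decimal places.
\hat\phi_{1} = -0.1350

The Yule-Walker equations for an AR(p) process read, in matrix form,
  Gamma_p phi = r_p,   with   (Gamma_p)_{ij} = gamma(|i - j|),
                       (r_p)_i = gamma(i),   i,j = 1..p.
Substitute the sample gammas (Toeplitz matrix and right-hand side of size 1):
  Gamma_p = [[1.0186]]
  r_p     = [-0.1375]
With p = 1 this is the single equation gamma(0) phi_1 = gamma(1):
  phi_hat_1 = gamma(1) / gamma(0) = -0.1375 / 1.0186 = -0.1350.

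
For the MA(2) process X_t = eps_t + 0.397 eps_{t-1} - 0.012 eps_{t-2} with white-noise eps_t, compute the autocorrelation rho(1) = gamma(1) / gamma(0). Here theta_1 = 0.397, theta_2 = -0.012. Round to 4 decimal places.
\rho(1) = 0.3388

For an MA(q) process with theta_0 = 1, the autocovariance is
  gamma(k) = sigma^2 * sum_{i=0..q-k} theta_i * theta_{i+k},
and rho(k) = gamma(k) / gamma(0). Sigma^2 cancels.
  numerator   = (1)*(0.397) + (0.397)*(-0.012) = 0.392236.
  denominator = (1)^2 + (0.397)^2 + (-0.012)^2 = 1.157753.
  rho(1) = 0.392236 / 1.157753 = 0.3388.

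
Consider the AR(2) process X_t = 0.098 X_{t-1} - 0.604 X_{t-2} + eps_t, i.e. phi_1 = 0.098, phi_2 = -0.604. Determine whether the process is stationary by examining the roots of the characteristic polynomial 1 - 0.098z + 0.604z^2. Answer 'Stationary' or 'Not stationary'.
\text{Stationary}

The AR(p) characteristic polynomial is P(z) = 1 - 0.098z + 0.604z^2.
Stationarity requires all roots to lie outside the unit circle, i.e. |z| > 1 for every root.
Set 1 + (-0.098) z + (0.604) z^2 = 0, i.e. a z^2 + b z + c = 0 with a = 0.604, b = -0.098, c = 1.
Discriminant D = b^2 - 4ac = (-0.098)^2 - 4*(0.604)*1 = 0.009604 - (2.416) = -2.406396.
D < 0, so the roots are the complex-conjugate pair z = (-b +/- i sqrt(-D)) / (2a) = 0.0811 +/- 1.2842i.
For a conjugate pair |z|^2 = z * conj(z) = (product of roots) = c/a = 1/(0.604) = 1.655629, so |z| = sqrt(1.655629) = 1.2867 for both roots.
Moduli of all roots: 1.2867, 1.2867.
All moduli strictly greater than 1? Yes.
Verdict: Stationary.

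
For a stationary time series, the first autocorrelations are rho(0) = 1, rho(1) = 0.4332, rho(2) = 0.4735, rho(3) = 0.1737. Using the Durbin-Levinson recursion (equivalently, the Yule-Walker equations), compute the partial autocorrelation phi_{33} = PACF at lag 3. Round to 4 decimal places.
\phi_{33} = -0.1569

The PACF at lag k is phi_{kk}, the last component of the solution
to the Yule-Walker system G_k phi = r_k where
  (G_k)_{ij} = rho(|i - j|), (r_k)_i = rho(i), i,j = 1..k.
Equivalently, Durbin-Levinson gives phi_{kk} iteratively:
  phi_{11} = rho(1)
  phi_{kk} = [rho(k) - sum_{j=1..k-1} phi_{k-1,j} rho(k-j)]
            / [1 - sum_{j=1..k-1} phi_{k-1,j} rho(j)],
  phi_{k,j} = phi_{k-1,j} - phi_{kk} phi_{k-1,k-j},  j = 1..k-1.
Step k = 1:
  phi_11 = rho(1) = 0.4332.
Step k = 2:
  phi_22 = [rho(2) - phi_11 rho(1)] / [1 - phi_11 rho(1)] = [0.4735 - (0.4332)(0.4332)] / [1 - (0.4332)(0.4332)]
         = 0.28583776 / 0.81233776 = 0.351871.
  Update: phi_21 = phi_11 - phi_22 phi_11 = 0.4332 - (0.351871)(0.4332) = 0.28077.
Step k = 3:
  phi_33 = [rho(3) - phi_21 rho(2) - phi_22 rho(1)] / [1 - phi_21 rho(1) - phi_22 rho(2)]
    numerator   = 0.1737 - (0.28077)(0.4735) - (0.351871)(0.4332) = -0.11167477
    denominator = 1 - (0.28077)(0.4332) - (0.351871)(0.4735) = 0.71175986
  phi_33 = -0.11167477 / 0.71175986 = -0.1569.
Therefore phi_{33} = -0.1569.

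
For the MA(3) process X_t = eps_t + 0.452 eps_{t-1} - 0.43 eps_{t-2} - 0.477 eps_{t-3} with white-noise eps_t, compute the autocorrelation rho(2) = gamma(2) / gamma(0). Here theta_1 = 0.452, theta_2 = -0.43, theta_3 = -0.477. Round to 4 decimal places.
\rho(2) = -0.3993

For an MA(q) process with theta_0 = 1, the autocovariance is
  gamma(k) = sigma^2 * sum_{i=0..q-k} theta_i * theta_{i+k},
and rho(k) = gamma(k) / gamma(0). Sigma^2 cancels.
  numerator   = (1)*(-0.43) + (0.452)*(-0.477) = -0.645604.
  denominator = (1)^2 + (0.452)^2 + (-0.43)^2 + (-0.477)^2 = 1.616733.
  rho(2) = -0.645604 / 1.616733 = -0.3993.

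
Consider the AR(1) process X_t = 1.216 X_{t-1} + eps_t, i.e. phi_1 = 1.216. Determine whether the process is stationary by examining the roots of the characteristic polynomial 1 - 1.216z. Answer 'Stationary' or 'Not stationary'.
\text{Not stationary}

The AR(p) characteristic polynomial is P(z) = 1 - 1.216z.
Stationarity requires all roots to lie outside the unit circle, i.e. |z| > 1 for every root.
This is linear in z: 1 + (-1.216) z = 0  =>  z = -1/(-1.216) = 0.822368,  |z| = 0.822368.
Moduli of all roots: 0.8224.
All moduli strictly greater than 1? No.
Verdict: Not stationary.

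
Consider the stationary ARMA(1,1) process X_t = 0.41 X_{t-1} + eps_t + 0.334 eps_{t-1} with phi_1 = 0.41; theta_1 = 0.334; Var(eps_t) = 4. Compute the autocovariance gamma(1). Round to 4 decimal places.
\gamma(1) = 4.0672

Multiply the model equation by X_{t-k} and take expectations. With theta_0 = psi_0 = 1 and psi_j the MA(infinity) weights, this gives
  gamma(k) - sum_i phi_i gamma(k-i) = c_k,
  c_k = sigma^2 * sum_{j=k..q} theta_j psi_{j-k}   (c_k = 0 for k > q),
using gamma(-m) = gamma(m).
psi-weights needed (psi_j = theta_j + sum_i phi_i psi_{j-i}):
  psi_1 = theta_1 + phi_1 = 0.334 + (0.41) = 0.744
Right-hand sides:
  c_0 = sigma^2 (1 + theta_1 psi_1) = 4 * (1 + (0.334)(0.744)) = 4 * 1.248496 = 4.993984
  c_1 = sigma^2 theta_1 = 4 * (0.334) = 1.336
  c_2 = 0
Equations for k = 0 and k = 1 (AR order 1):
  gamma(0) = phi_1 gamma(1) + c_0
  gamma(1) = phi_1 gamma(0) + c_1
Substituting the second into the first: gamma(0) (1 - phi_1^2) = c_0 + phi_1 c_1, so
  gamma(0) = (c_0 + phi_1 c_1) / (1 - phi_1^2) = (4.993984 + (0.41)(1.336)) / (1 - (0.41)^2) = 5.541744 / 0.8319 = 6.661551.
  gamma(1) = phi_1 gamma(0) + c_1 = (0.41)(6.661551) + (1.336) = 4.067236.
Therefore gamma(1) = 4.0672 (to 4 decimal places).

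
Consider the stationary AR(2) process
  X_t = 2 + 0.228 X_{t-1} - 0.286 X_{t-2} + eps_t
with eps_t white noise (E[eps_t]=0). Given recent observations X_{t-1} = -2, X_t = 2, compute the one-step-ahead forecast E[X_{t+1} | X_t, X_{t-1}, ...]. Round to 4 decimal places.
E[X_{t+1} \mid \mathcal F_t] = 3.0280

For an AR(p) model X_t = c + sum_i phi_i X_{t-i} + eps_t, the
one-step-ahead conditional mean is
  E[X_{t+1} | X_t, ...] = c + sum_i phi_i X_{t+1-i}.
Substitute known values:
  E[X_{t+1} | ...] = 2 + (0.228) * (2) + (-0.286) * (-2)
                   = 3.0280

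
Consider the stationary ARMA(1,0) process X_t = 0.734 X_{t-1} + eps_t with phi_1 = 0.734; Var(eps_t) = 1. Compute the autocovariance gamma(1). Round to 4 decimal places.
\gamma(1) = 1.5913

Multiply the model equation by X_{t-k} and take expectations. With theta_0 = psi_0 = 1 and psi_j the MA(infinity) weights, this gives
  gamma(k) - sum_i phi_i gamma(k-i) = c_k,
  c_k = sigma^2 * sum_{j=k..q} theta_j psi_{j-k}   (c_k = 0 for k > q),
using gamma(-m) = gamma(m).
Pure AR (q = 0): c_0 = sigma^2 = 1, c_k = 0 for k >= 1.
Equations for k = 0 and k = 1 (AR order 1):
  gamma(0) = phi_1 gamma(1) + c_0
  gamma(1) = phi_1 gamma(0) + c_1
Substituting the second into the first: gamma(0) (1 - phi_1^2) = c_0 + phi_1 c_1, so
  gamma(0) = c_0 / (1 - phi_1^2) = 1 / (1 - (0.734)^2) = 1 / 0.461244 = 2.16805.
  gamma(1) = phi_1 gamma(0) = (0.734)(2.16805) = 1.591349.
Therefore gamma(1) = 1.5913 (to 4 decimal places).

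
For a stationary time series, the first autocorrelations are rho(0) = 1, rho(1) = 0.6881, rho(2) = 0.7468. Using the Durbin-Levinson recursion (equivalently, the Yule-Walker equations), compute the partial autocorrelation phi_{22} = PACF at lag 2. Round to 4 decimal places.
\phi_{22} = 0.5191

The PACF at lag k is phi_{kk}, the last component of the solution
to the Yule-Walker system G_k phi = r_k where
  (G_k)_{ij} = rho(|i - j|), (r_k)_i = rho(i), i,j = 1..k.
Equivalently, Durbin-Levinson gives phi_{kk} iteratively:
  phi_{11} = rho(1)
  phi_{kk} = [rho(k) - sum_{j=1..k-1} phi_{k-1,j} rho(k-j)]
            / [1 - sum_{j=1..k-1} phi_{k-1,j} rho(j)],
  phi_{k,j} = phi_{k-1,j} - phi_{kk} phi_{k-1,k-j},  j = 1..k-1.
Step k = 1:
  phi_11 = rho(1) = 0.6881.
Step k = 2:
  phi_22 = [rho(2) - phi_11 rho(1)] / [1 - phi_11 rho(1)] = [0.7468 - (0.6881)(0.6881)] / [1 - (0.6881)(0.6881)]
         = 0.27331839 / 0.52651839 = 0.5191.
Therefore phi_{22} = 0.5191.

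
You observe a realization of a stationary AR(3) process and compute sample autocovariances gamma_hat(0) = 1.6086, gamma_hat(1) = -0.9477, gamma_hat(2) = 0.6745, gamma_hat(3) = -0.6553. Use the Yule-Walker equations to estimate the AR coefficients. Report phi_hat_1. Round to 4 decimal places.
\hat\phi_{1} = -0.5030

The Yule-Walker equations for an AR(p) process read, in matrix form,
  Gamma_p phi = r_p,   with   (Gamma_p)_{ij} = gamma(|i - j|),
                       (r_p)_i = gamma(i),   i,j = 1..p.
Substitute the sample gammas (Toeplitz matrix and right-hand side of size 3):
  Gamma_p = [[1.6086, -0.9477, 0.6745], [-0.9477, 1.6086, -0.9477], [0.6745, -0.9477, 1.6086]]
  r_p     = [-0.9477, 0.6745, -0.6553]
Written out (R1..R3):
  (R1) 1.6086 phi_1 - 0.9477 phi_2 + 0.6745 phi_3 = -0.9477
  (R2) -0.9477 phi_1 + 1.6086 phi_2 - 0.9477 phi_3 = 0.6745
  (R3) 0.6745 phi_1 - 0.9477 phi_2 + 1.6086 phi_3 = -0.6553
Gaussian elimination:
  R2 <- R2 - (-0.9477/1.6086) R1 = R2 - (-0.589146) R1:  1.050266 phi_2 - 0.550321 phi_3 = 0.116166
  R3 <- R3 - (0.6745/1.6086) R1 = R3 - (0.419309) R1:  -0.550321 phi_2 + 1.325776 phi_3 = -0.257921
  R3 <- R3 - (-0.550321/1.050266) R2 = R3 - (-0.523982) R2:  1.037418 phi_3 = -0.197052
Back-substitution:
  phi_hat_3 = -0.197052 / 1.037418 = -0.189945
  phi_hat_2 = (0.116166 - (-0.550321)(-0.189945)) / 1.050266 = 0.011079
  phi_hat_1 = (-0.9477 - (-0.9477)(0.011079) - (0.6745)(-0.189945)) / 1.6086 = -0.502973
So phi_hat = [-0.5030, 0.0111, -0.1899].
Therefore phi_hat_1 = -0.5030.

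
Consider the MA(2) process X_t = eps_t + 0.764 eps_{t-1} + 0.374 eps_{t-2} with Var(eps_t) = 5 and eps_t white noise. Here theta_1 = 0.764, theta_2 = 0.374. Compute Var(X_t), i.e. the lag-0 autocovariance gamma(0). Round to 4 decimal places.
\gamma(0) = 8.6179

For an MA(q) process X_t = eps_t + sum_i theta_i eps_{t-i} with
Var(eps_t) = sigma^2, the variance is
  gamma(0) = sigma^2 * (1 + sum_i theta_i^2).
  sum_i theta_i^2 = (0.764)^2 + (0.374)^2 = 0.583696 + 0.139876 = 0.723572.
  gamma(0) = 5 * (1 + 0.723572) = 5 * 1.723572 = 8.61786, which rounds to 8.6179.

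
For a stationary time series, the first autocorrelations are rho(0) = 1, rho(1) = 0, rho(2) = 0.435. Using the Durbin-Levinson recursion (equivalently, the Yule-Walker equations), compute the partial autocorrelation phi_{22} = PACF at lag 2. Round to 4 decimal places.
\phi_{22} = 0.4350

The PACF at lag k is phi_{kk}, the last component of the solution
to the Yule-Walker system G_k phi = r_k where
  (G_k)_{ij} = rho(|i - j|), (r_k)_i = rho(i), i,j = 1..k.
Equivalently, Durbin-Levinson gives phi_{kk} iteratively:
  phi_{11} = rho(1)
  phi_{kk} = [rho(k) - sum_{j=1..k-1} phi_{k-1,j} rho(k-j)]
            / [1 - sum_{j=1..k-1} phi_{k-1,j} rho(j)],
  phi_{k,j} = phi_{k-1,j} - phi_{kk} phi_{k-1,k-j},  j = 1..k-1.
Step k = 1:
  phi_11 = rho(1) = 0.
Step k = 2:
  phi_22 = [rho(2) - phi_11 rho(1)] / [1 - phi_11 rho(1)] = [0.435 - (0)(0)] / [1 - (0)(0)]
         = 0.435 / 1 = 0.435.
Therefore phi_{22} = 0.4350.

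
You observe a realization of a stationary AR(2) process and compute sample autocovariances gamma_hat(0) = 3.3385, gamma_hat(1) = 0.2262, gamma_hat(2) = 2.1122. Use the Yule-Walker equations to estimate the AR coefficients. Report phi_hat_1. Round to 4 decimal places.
\hat\phi_{1} = 0.0250

The Yule-Walker equations for an AR(p) process read, in matrix form,
  Gamma_p phi = r_p,   with   (Gamma_p)_{ij} = gamma(|i - j|),
                       (r_p)_i = gamma(i),   i,j = 1..p.
Substitute the sample gammas (Toeplitz matrix and right-hand side of size 2):
  Gamma_p = [[3.3385, 0.2262], [0.2262, 3.3385]]
  r_p     = [0.2262, 2.1122]
Written out:
  3.3385 phi_1 + 0.2262 phi_2 = 0.2262
  0.2262 phi_1 + 3.3385 phi_2 = 2.1122
Solve by Cramer's rule:
  det = gamma(0)^2 - gamma(1)^2 = (3.3385)^2 - (0.2262)^2 = 11.14558225 - 0.05116644 = 11.09441581
  phi_hat_1 = [gamma(1) gamma(0) - gamma(1) gamma(2)] / det = [(0.2262)(3.3385) - (0.2262)(2.1122)] / 11.09441581 = 0.27738906 / 11.09441581 = 0.025
  phi_hat_2 = [gamma(0) gamma(2) - gamma(1)^2] / det = [(3.3385)(2.1122) - (0.2262)^2] / 11.09441581 = 7.00041326 / 11.09441581 = 0.631
So phi_hat = [0.0250, 0.6310].
Therefore phi_hat_1 = 0.0250.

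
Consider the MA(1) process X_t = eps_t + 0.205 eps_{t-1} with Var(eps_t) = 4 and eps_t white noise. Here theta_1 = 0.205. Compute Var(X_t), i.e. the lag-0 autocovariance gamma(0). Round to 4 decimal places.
\gamma(0) = 4.1681

For an MA(q) process X_t = eps_t + sum_i theta_i eps_{t-i} with
Var(eps_t) = sigma^2, the variance is
  gamma(0) = sigma^2 * (1 + sum_i theta_i^2).
  sum_i theta_i^2 = (0.205)^2 = 0.042025.
  gamma(0) = 4 * (1 + 0.042025) = 4 * 1.042025 = 4.1681.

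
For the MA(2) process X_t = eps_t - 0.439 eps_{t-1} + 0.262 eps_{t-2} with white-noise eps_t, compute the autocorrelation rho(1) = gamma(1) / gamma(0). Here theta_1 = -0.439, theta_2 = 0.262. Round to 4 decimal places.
\rho(1) = -0.4392

For an MA(q) process with theta_0 = 1, the autocovariance is
  gamma(k) = sigma^2 * sum_{i=0..q-k} theta_i * theta_{i+k},
and rho(k) = gamma(k) / gamma(0). Sigma^2 cancels.
  numerator   = (1)*(-0.439) + (-0.439)*(0.262) = -0.554018.
  denominator = (1)^2 + (-0.439)^2 + (0.262)^2 = 1.261365.
  rho(1) = -0.554018 / 1.261365 = -0.4392.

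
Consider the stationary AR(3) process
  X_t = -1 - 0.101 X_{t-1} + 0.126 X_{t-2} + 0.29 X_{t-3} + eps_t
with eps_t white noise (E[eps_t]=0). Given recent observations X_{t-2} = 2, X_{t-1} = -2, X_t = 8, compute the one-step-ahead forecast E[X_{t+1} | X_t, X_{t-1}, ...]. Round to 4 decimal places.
E[X_{t+1} \mid \mathcal F_t] = -1.4800

For an AR(p) model X_t = c + sum_i phi_i X_{t-i} + eps_t, the
one-step-ahead conditional mean is
  E[X_{t+1} | X_t, ...] = c + sum_i phi_i X_{t+1-i}.
Substitute known values:
  E[X_{t+1} | ...] = -1 + (-0.101) * (8) + (0.126) * (-2) + (0.29) * (2)
                   = -1.4800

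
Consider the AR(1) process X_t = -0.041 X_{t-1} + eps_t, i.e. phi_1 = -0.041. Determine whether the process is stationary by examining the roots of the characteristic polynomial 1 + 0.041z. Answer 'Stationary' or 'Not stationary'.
\text{Stationary}

The AR(p) characteristic polynomial is P(z) = 1 + 0.041z.
Stationarity requires all roots to lie outside the unit circle, i.e. |z| > 1 for every root.
This is linear in z: 1 + (0.041) z = 0  =>  z = -1/(0.041) = -24.390244,  |z| = 24.390244.
Moduli of all roots: 24.3902.
All moduli strictly greater than 1? Yes.
Verdict: Stationary.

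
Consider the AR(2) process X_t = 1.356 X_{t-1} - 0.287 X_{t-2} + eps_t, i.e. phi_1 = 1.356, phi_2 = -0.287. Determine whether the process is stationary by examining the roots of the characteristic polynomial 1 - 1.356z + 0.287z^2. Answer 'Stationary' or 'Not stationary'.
\text{Not stationary}

The AR(p) characteristic polynomial is P(z) = 1 - 1.356z + 0.287z^2.
Stationarity requires all roots to lie outside the unit circle, i.e. |z| > 1 for every root.
Set 1 + (-1.356) z + (0.287) z^2 = 0, i.e. a z^2 + b z + c = 0 with a = 0.287, b = -1.356, c = 1.
Discriminant D = b^2 - 4ac = (-1.356)^2 - 4*(0.287)*1 = 1.838736 - (1.148) = 0.690736.
D >= 0, so the roots are real: z = (-b +/- sqrt(D)) / (2a) = (1.356 +/- 0.831105) / (0.574).
  z_1 = (1.356 + 0.831105) / (0.574) = 3.8103,   |z_1| = 3.8103.
  z_2 = (1.356 - 0.831105) / (0.574) = 0.9145,   |z_2| = 0.9145.
Moduli of all roots: 3.8103, 0.9145.
All moduli strictly greater than 1? No.
Verdict: Not stationary.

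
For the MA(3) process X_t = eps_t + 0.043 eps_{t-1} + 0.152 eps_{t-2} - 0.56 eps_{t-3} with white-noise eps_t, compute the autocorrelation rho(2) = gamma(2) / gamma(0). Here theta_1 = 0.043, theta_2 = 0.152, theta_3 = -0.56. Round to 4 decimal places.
\rho(2) = 0.0956

For an MA(q) process with theta_0 = 1, the autocovariance is
  gamma(k) = sigma^2 * sum_{i=0..q-k} theta_i * theta_{i+k},
and rho(k) = gamma(k) / gamma(0). Sigma^2 cancels.
  numerator   = (1)*(0.152) + (0.043)*(-0.56) = 0.12792.
  denominator = (1)^2 + (0.043)^2 + (0.152)^2 + (-0.56)^2 = 1.338553.
  rho(2) = 0.12792 / 1.338553 = 0.0956.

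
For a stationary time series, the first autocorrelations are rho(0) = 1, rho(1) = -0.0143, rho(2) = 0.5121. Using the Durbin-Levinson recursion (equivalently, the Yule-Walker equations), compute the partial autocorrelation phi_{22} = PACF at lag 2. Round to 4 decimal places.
\phi_{22} = 0.5120

The PACF at lag k is phi_{kk}, the last component of the solution
to the Yule-Walker system G_k phi = r_k where
  (G_k)_{ij} = rho(|i - j|), (r_k)_i = rho(i), i,j = 1..k.
Equivalently, Durbin-Levinson gives phi_{kk} iteratively:
  phi_{11} = rho(1)
  phi_{kk} = [rho(k) - sum_{j=1..k-1} phi_{k-1,j} rho(k-j)]
            / [1 - sum_{j=1..k-1} phi_{k-1,j} rho(j)],
  phi_{k,j} = phi_{k-1,j} - phi_{kk} phi_{k-1,k-j},  j = 1..k-1.
Step k = 1:
  phi_11 = rho(1) = -0.0143.
Step k = 2:
  phi_22 = [rho(2) - phi_11 rho(1)] / [1 - phi_11 rho(1)] = [0.5121 - (-0.0143)(-0.0143)] / [1 - (-0.0143)(-0.0143)]
         = 0.51189551 / 0.99979551 = 0.512.
Therefore phi_{22} = 0.5120.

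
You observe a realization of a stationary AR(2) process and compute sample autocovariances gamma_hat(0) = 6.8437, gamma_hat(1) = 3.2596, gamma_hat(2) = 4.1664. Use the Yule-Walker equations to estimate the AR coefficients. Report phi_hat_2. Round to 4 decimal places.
\hat\phi_{2} = 0.4940

The Yule-Walker equations for an AR(p) process read, in matrix form,
  Gamma_p phi = r_p,   with   (Gamma_p)_{ij} = gamma(|i - j|),
                       (r_p)_i = gamma(i),   i,j = 1..p.
Substitute the sample gammas (Toeplitz matrix and right-hand side of size 2):
  Gamma_p = [[6.8437, 3.2596], [3.2596, 6.8437]]
  r_p     = [3.2596, 4.1664]
Written out:
  6.8437 phi_1 + 3.2596 phi_2 = 3.2596
  3.2596 phi_1 + 6.8437 phi_2 = 4.1664
Solve by Cramer's rule:
  det = gamma(0)^2 - gamma(1)^2 = (6.8437)^2 - (3.2596)^2 = 46.83622969 - 10.62499216 = 36.21123753
  phi_hat_1 = [gamma(1) gamma(0) - gamma(1) gamma(2)] / det = [(3.2596)(6.8437) - (3.2596)(4.1664)] / 36.21123753 = 8.72692708 / 36.21123753 = 0.241
  phi_hat_2 = [gamma(0) gamma(2) - gamma(1)^2] / det = [(6.8437)(4.1664) - (3.2596)^2] / 36.21123753 = 17.88859952 / 36.21123753 = 0.494
So phi_hat = [0.2410, 0.4940].
Therefore phi_hat_2 = 0.4940.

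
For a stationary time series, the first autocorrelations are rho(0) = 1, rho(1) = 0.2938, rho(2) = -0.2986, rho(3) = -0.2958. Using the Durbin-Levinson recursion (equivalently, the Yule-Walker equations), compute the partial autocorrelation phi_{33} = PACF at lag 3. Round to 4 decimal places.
\phi_{33} = -0.0630

The PACF at lag k is phi_{kk}, the last component of the solution
to the Yule-Walker system G_k phi = r_k where
  (G_k)_{ij} = rho(|i - j|), (r_k)_i = rho(i), i,j = 1..k.
Equivalently, Durbin-Levinson gives phi_{kk} iteratively:
  phi_{11} = rho(1)
  phi_{kk} = [rho(k) - sum_{j=1..k-1} phi_{k-1,j} rho(k-j)]
            / [1 - sum_{j=1..k-1} phi_{k-1,j} rho(j)],
  phi_{k,j} = phi_{k-1,j} - phi_{kk} phi_{k-1,k-j},  j = 1..k-1.
Step k = 1:
  phi_11 = rho(1) = 0.2938.
Step k = 2:
  phi_22 = [rho(2) - phi_11 rho(1)] / [1 - phi_11 rho(1)] = [-0.2986 - (0.2938)(0.2938)] / [1 - (0.2938)(0.2938)]
         = -0.38491844 / 0.91368156 = -0.421283.
  Update: phi_21 = phi_11 - phi_22 phi_11 = 0.2938 - (-0.421283)(0.2938) = 0.417573.
Step k = 3:
  phi_33 = [rho(3) - phi_21 rho(2) - phi_22 rho(1)] / [1 - phi_21 rho(1) - phi_22 rho(2)]
    numerator   = -0.2958 - (0.417573)(-0.2986) - (-0.421283)(0.2938) = -0.0473398
    denominator = 1 - (0.417573)(0.2938) - (-0.421283)(-0.2986) = 0.75152199
  phi_33 = -0.0473398 / 0.75152199 = -0.063.
Therefore phi_{33} = -0.0630.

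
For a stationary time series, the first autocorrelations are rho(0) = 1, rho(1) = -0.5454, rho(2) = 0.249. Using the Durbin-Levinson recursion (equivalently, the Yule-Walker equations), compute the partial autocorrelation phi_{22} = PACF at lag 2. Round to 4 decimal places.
\phi_{22} = -0.0690

The PACF at lag k is phi_{kk}, the last component of the solution
to the Yule-Walker system G_k phi = r_k where
  (G_k)_{ij} = rho(|i - j|), (r_k)_i = rho(i), i,j = 1..k.
Equivalently, Durbin-Levinson gives phi_{kk} iteratively:
  phi_{11} = rho(1)
  phi_{kk} = [rho(k) - sum_{j=1..k-1} phi_{k-1,j} rho(k-j)]
            / [1 - sum_{j=1..k-1} phi_{k-1,j} rho(j)],
  phi_{k,j} = phi_{k-1,j} - phi_{kk} phi_{k-1,k-j},  j = 1..k-1.
Step k = 1:
  phi_11 = rho(1) = -0.5454.
Step k = 2:
  phi_22 = [rho(2) - phi_11 rho(1)] / [1 - phi_11 rho(1)] = [0.249 - (-0.5454)(-0.5454)] / [1 - (-0.5454)(-0.5454)]
         = -0.04846116 / 0.70253884 = -0.069.
Therefore phi_{22} = -0.0690.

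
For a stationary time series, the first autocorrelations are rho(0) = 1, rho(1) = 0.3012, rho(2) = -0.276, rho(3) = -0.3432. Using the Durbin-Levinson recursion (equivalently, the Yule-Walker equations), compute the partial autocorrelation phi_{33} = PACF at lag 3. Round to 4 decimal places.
\phi_{33} = -0.1380

The PACF at lag k is phi_{kk}, the last component of the solution
to the Yule-Walker system G_k phi = r_k where
  (G_k)_{ij} = rho(|i - j|), (r_k)_i = rho(i), i,j = 1..k.
Equivalently, Durbin-Levinson gives phi_{kk} iteratively:
  phi_{11} = rho(1)
  phi_{kk} = [rho(k) - sum_{j=1..k-1} phi_{k-1,j} rho(k-j)]
            / [1 - sum_{j=1..k-1} phi_{k-1,j} rho(j)],
  phi_{k,j} = phi_{k-1,j} - phi_{kk} phi_{k-1,k-j},  j = 1..k-1.
Step k = 1:
  phi_11 = rho(1) = 0.3012.
Step k = 2:
  phi_22 = [rho(2) - phi_11 rho(1)] / [1 - phi_11 rho(1)] = [-0.276 - (0.3012)(0.3012)] / [1 - (0.3012)(0.3012)]
         = -0.36672144 / 0.90927856 = -0.40331.
  Update: phi_21 = phi_11 - phi_22 phi_11 = 0.3012 - (-0.40331)(0.3012) = 0.422677.
Step k = 3:
  phi_33 = [rho(3) - phi_21 rho(2) - phi_22 rho(1)] / [1 - phi_21 rho(1) - phi_22 rho(2)]
    numerator   = -0.3432 - (0.422677)(-0.276) - (-0.40331)(0.3012) = -0.10506406
    denominator = 1 - (0.422677)(0.3012) - (-0.40331)(-0.276) = 0.76137601
  phi_33 = -0.10506406 / 0.76137601 = -0.138.
Therefore phi_{33} = -0.1380.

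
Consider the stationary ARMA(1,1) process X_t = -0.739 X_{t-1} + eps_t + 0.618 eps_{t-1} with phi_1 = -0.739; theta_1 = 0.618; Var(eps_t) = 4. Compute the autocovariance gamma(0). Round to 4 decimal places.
\gamma(0) = 4.1290

Multiply the model equation by X_{t-k} and take expectations. With theta_0 = psi_0 = 1 and psi_j the MA(infinity) weights, this gives
  gamma(k) - sum_i phi_i gamma(k-i) = c_k,
  c_k = sigma^2 * sum_{j=k..q} theta_j psi_{j-k}   (c_k = 0 for k > q),
using gamma(-m) = gamma(m).
psi-weights needed (psi_j = theta_j + sum_i phi_i psi_{j-i}):
  psi_1 = theta_1 + phi_1 = 0.618 + (-0.739) = -0.121
Right-hand sides:
  c_0 = sigma^2 (1 + theta_1 psi_1) = 4 * (1 + (0.618)(-0.121)) = 4 * 0.925222 = 3.700888
  c_1 = sigma^2 theta_1 = 4 * (0.618) = 2.472
  c_2 = 0
Equations for k = 0 and k = 1 (AR order 1):
  gamma(0) = phi_1 gamma(1) + c_0
  gamma(1) = phi_1 gamma(0) + c_1
Substituting the second into the first: gamma(0) (1 - phi_1^2) = c_0 + phi_1 c_1, so
  gamma(0) = (c_0 + phi_1 c_1) / (1 - phi_1^2) = (3.700888 + (-0.739)(2.472)) / (1 - (-0.739)^2) = 1.87408 / 0.453879 = 4.12903.
Therefore gamma(0) = 4.1290 (to 4 decimal places).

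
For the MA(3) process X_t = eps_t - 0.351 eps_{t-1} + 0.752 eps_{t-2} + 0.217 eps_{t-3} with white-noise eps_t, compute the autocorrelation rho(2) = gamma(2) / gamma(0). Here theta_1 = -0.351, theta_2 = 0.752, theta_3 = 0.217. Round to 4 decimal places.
\rho(2) = 0.3894

For an MA(q) process with theta_0 = 1, the autocovariance is
  gamma(k) = sigma^2 * sum_{i=0..q-k} theta_i * theta_{i+k},
and rho(k) = gamma(k) / gamma(0). Sigma^2 cancels.
  numerator   = (1)*(0.752) + (-0.351)*(0.217) = 0.675833.
  denominator = (1)^2 + (-0.351)^2 + (0.752)^2 + (0.217)^2 = 1.735794.
  rho(2) = 0.675833 / 1.735794 = 0.3894.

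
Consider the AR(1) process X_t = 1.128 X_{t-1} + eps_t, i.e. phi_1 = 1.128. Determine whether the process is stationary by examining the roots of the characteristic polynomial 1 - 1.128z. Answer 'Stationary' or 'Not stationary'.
\text{Not stationary}

The AR(p) characteristic polynomial is P(z) = 1 - 1.128z.
Stationarity requires all roots to lie outside the unit circle, i.e. |z| > 1 for every root.
This is linear in z: 1 + (-1.128) z = 0  =>  z = -1/(-1.128) = 0.886525,  |z| = 0.886525.
Moduli of all roots: 0.8865.
All moduli strictly greater than 1? No.
Verdict: Not stationary.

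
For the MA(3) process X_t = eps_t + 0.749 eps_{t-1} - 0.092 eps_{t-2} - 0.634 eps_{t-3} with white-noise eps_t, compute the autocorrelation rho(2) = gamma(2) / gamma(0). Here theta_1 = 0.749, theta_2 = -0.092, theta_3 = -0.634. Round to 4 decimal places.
\rho(2) = -0.2875

For an MA(q) process with theta_0 = 1, the autocovariance is
  gamma(k) = sigma^2 * sum_{i=0..q-k} theta_i * theta_{i+k},
and rho(k) = gamma(k) / gamma(0). Sigma^2 cancels.
  numerator   = (1)*(-0.092) + (0.749)*(-0.634) = -0.566866.
  denominator = (1)^2 + (0.749)^2 + (-0.092)^2 + (-0.634)^2 = 1.971421.
  rho(2) = -0.566866 / 1.971421 = -0.2875.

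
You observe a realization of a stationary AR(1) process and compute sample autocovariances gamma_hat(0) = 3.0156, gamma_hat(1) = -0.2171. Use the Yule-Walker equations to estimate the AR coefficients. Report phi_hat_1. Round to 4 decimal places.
\hat\phi_{1} = -0.0720

The Yule-Walker equations for an AR(p) process read, in matrix form,
  Gamma_p phi = r_p,   with   (Gamma_p)_{ij} = gamma(|i - j|),
                       (r_p)_i = gamma(i),   i,j = 1..p.
Substitute the sample gammas (Toeplitz matrix and right-hand side of size 1):
  Gamma_p = [[3.0156]]
  r_p     = [-0.2171]
With p = 1 this is the single equation gamma(0) phi_1 = gamma(1):
  phi_hat_1 = gamma(1) / gamma(0) = -0.2171 / 3.0156 = -0.0720.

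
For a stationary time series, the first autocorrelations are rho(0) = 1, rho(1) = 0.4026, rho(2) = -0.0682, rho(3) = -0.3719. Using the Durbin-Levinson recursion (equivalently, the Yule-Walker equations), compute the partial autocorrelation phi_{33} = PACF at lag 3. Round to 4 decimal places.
\phi_{33} = -0.2921

The PACF at lag k is phi_{kk}, the last component of the solution
to the Yule-Walker system G_k phi = r_k where
  (G_k)_{ij} = rho(|i - j|), (r_k)_i = rho(i), i,j = 1..k.
Equivalently, Durbin-Levinson gives phi_{kk} iteratively:
  phi_{11} = rho(1)
  phi_{kk} = [rho(k) - sum_{j=1..k-1} phi_{k-1,j} rho(k-j)]
            / [1 - sum_{j=1..k-1} phi_{k-1,j} rho(j)],
  phi_{k,j} = phi_{k-1,j} - phi_{kk} phi_{k-1,k-j},  j = 1..k-1.
Step k = 1:
  phi_11 = rho(1) = 0.4026.
Step k = 2:
  phi_22 = [rho(2) - phi_11 rho(1)] / [1 - phi_11 rho(1)] = [-0.0682 - (0.4026)(0.4026)] / [1 - (0.4026)(0.4026)]
         = -0.23028676 / 0.83791324 = -0.274834.
  Update: phi_21 = phi_11 - phi_22 phi_11 = 0.4026 - (-0.274834)(0.4026) = 0.513248.
Step k = 3:
  phi_33 = [rho(3) - phi_21 rho(2) - phi_22 rho(1)] / [1 - phi_21 rho(1) - phi_22 rho(2)]
    numerator   = -0.3719 - (0.513248)(-0.0682) - (-0.274834)(0.4026) = -0.22624845
    denominator = 1 - (0.513248)(0.4026) - (-0.274834)(-0.0682) = 0.77462269
  phi_33 = -0.22624845 / 0.77462269 = -0.2921.
Therefore phi_{33} = -0.2921.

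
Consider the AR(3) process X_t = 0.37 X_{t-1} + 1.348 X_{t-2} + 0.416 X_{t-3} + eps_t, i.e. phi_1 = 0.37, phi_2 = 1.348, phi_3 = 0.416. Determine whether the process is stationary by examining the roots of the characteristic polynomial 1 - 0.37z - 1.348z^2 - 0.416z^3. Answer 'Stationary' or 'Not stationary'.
\text{Not stationary}

The AR(p) characteristic polynomial is P(z) = 1 - 0.37z - 1.348z^2 - 0.416z^3.
Stationarity requires all roots to lie outside the unit circle, i.e. |z| > 1 for every root.
Degree 3: look for a simple real root z0 first, then factor out (1 - z/z0) and solve the remaining quadratic.
Testing z0 = -2.5: P(-2.5) = 1 + (-0.37)(-2.5) + (-1.348)(-2.5)^2 + (-0.416)(-2.5)^3
  = 1 + (0.925) + (-8.425) + (6.5) = 0.  So z_0 = -2.5 is a root, |z_0| = 2.5.
Divide out the factor (1 + 0.4 z) = (1 - z/z0) (since 1/z0 = -0.4):
  P(z) = (1 + 0.4 z)(1 + (-0.77) z + (-1.04) z^2)
  [check: z-coef -0.77 - (-0.4) = -0.37; z^2-coef -1.04 - (-0.4)(-0.77) = -1.348; z^3-coef -(-0.4)(-1.04) = -0.416.]
Remaining roots from the quadratic factor 1 + (-0.77) z + (-1.04) z^2:
  Set 1 + (-0.77) z + (-1.04) z^2 = 0, i.e. a z^2 + b z + c = 0 with a = -1.04, b = -0.77, c = 1.
  Discriminant D = b^2 - 4ac = (-0.77)^2 - 4*(-1.04)*1 = 0.5929 - (-4.16) = 4.7529.
  D >= 0, so the roots are real: z = (-b +/- sqrt(D)) / (2a) = (0.77 +/- 2.180115) / (-2.08).
    z_1 = (0.77 + 2.180115) / (-2.08) = -1.4183,   |z_1| = 1.4183.
    z_2 = (0.77 - 2.180115) / (-2.08) = 0.6779,   |z_2| = 0.6779.
Moduli of all roots: 2.5000, 1.4183, 0.6779.
All moduli strictly greater than 1? No.
Verdict: Not stationary.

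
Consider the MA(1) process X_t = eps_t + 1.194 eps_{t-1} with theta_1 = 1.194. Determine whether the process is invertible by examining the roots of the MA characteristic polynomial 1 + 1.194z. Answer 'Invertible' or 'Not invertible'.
\text{Not invertible}

The MA(q) characteristic polynomial is P(z) = 1 + 1.194z.
Invertibility requires all roots to lie outside the unit circle, i.e. |z| > 1 for every root.
This is linear in z: 1 + (1.194) z = 0  =>  z = -1/(1.194) = -0.837521,  |z| = 0.837521.
Moduli of all roots: 0.8375.
All moduli strictly greater than 1? No.
Verdict: Not invertible.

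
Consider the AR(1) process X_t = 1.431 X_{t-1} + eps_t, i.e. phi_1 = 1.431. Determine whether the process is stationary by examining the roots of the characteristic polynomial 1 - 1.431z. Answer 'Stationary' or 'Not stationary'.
\text{Not stationary}

The AR(p) characteristic polynomial is P(z) = 1 - 1.431z.
Stationarity requires all roots to lie outside the unit circle, i.e. |z| > 1 for every root.
This is linear in z: 1 + (-1.431) z = 0  =>  z = -1/(-1.431) = 0.698812,  |z| = 0.698812.
Moduli of all roots: 0.6988.
All moduli strictly greater than 1? No.
Verdict: Not stationary.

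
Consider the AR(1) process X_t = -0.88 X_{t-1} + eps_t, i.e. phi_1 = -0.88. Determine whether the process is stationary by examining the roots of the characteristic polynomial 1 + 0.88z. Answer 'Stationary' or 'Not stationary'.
\text{Stationary}

The AR(p) characteristic polynomial is P(z) = 1 + 0.88z.
Stationarity requires all roots to lie outside the unit circle, i.e. |z| > 1 for every root.
This is linear in z: 1 + (0.88) z = 0  =>  z = -1/(0.88) = -1.136364,  |z| = 1.136364.
Moduli of all roots: 1.1364.
All moduli strictly greater than 1? Yes.
Verdict: Stationary.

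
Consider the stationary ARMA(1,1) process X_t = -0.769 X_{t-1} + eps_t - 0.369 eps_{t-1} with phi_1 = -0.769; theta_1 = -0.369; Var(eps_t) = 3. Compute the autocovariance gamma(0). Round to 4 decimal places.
\gamma(0) = 12.5075

Multiply the model equation by X_{t-k} and take expectations. With theta_0 = psi_0 = 1 and psi_j the MA(infinity) weights, this gives
  gamma(k) - sum_i phi_i gamma(k-i) = c_k,
  c_k = sigma^2 * sum_{j=k..q} theta_j psi_{j-k}   (c_k = 0 for k > q),
using gamma(-m) = gamma(m).
psi-weights needed (psi_j = theta_j + sum_i phi_i psi_{j-i}):
  psi_1 = theta_1 + phi_1 = -0.369 + (-0.769) = -1.138
Right-hand sides:
  c_0 = sigma^2 (1 + theta_1 psi_1) = 3 * (1 + (-0.369)(-1.138)) = 3 * 1.419922 = 4.259766
  c_1 = sigma^2 theta_1 = 3 * (-0.369) = -1.107
  c_2 = 0
Equations for k = 0 and k = 1 (AR order 1):
  gamma(0) = phi_1 gamma(1) + c_0
  gamma(1) = phi_1 gamma(0) + c_1
Substituting the second into the first: gamma(0) (1 - phi_1^2) = c_0 + phi_1 c_1, so
  gamma(0) = (c_0 + phi_1 c_1) / (1 - phi_1^2) = (4.259766 + (-0.769)(-1.107)) / (1 - (-0.769)^2) = 5.111049 / 0.408639 = 12.507492.
Therefore gamma(0) = 12.5075 (to 4 decimal places).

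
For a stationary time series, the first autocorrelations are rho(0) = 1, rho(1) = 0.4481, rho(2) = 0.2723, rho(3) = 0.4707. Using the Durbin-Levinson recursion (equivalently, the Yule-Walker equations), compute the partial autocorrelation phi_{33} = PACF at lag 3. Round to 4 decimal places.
\phi_{33} = 0.4030

The PACF at lag k is phi_{kk}, the last component of the solution
to the Yule-Walker system G_k phi = r_k where
  (G_k)_{ij} = rho(|i - j|), (r_k)_i = rho(i), i,j = 1..k.
Equivalently, Durbin-Levinson gives phi_{kk} iteratively:
  phi_{11} = rho(1)
  phi_{kk} = [rho(k) - sum_{j=1..k-1} phi_{k-1,j} rho(k-j)]
            / [1 - sum_{j=1..k-1} phi_{k-1,j} rho(j)],
  phi_{k,j} = phi_{k-1,j} - phi_{kk} phi_{k-1,k-j},  j = 1..k-1.
Step k = 1:
  phi_11 = rho(1) = 0.4481.
Step k = 2:
  phi_22 = [rho(2) - phi_11 rho(1)] / [1 - phi_11 rho(1)] = [0.2723 - (0.4481)(0.4481)] / [1 - (0.4481)(0.4481)]
         = 0.07150639 / 0.79920639 = 0.089472.
  Update: phi_21 = phi_11 - phi_22 phi_11 = 0.4481 - (0.089472)(0.4481) = 0.408008.
Step k = 3:
  phi_33 = [rho(3) - phi_21 rho(2) - phi_22 rho(1)] / [1 - phi_21 rho(1) - phi_22 rho(2)]
    numerator   = 0.4707 - (0.408008)(0.2723) - (0.089472)(0.4481) = 0.31950721
    denominator = 1 - (0.408008)(0.4481) - (0.089472)(0.2723) = 0.79280859
  phi_33 = 0.31950721 / 0.79280859 = 0.403.
Therefore phi_{33} = 0.4030.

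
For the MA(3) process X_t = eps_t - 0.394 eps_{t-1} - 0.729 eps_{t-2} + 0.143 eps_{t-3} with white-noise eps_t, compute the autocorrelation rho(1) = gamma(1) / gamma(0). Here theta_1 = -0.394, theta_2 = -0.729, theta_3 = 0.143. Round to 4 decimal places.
\rho(1) = -0.1236

For an MA(q) process with theta_0 = 1, the autocovariance is
  gamma(k) = sigma^2 * sum_{i=0..q-k} theta_i * theta_{i+k},
and rho(k) = gamma(k) / gamma(0). Sigma^2 cancels.
  numerator   = (1)*(-0.394) + (-0.394)*(-0.729) + (-0.729)*(0.143) = -0.211021.
  denominator = (1)^2 + (-0.394)^2 + (-0.729)^2 + (0.143)^2 = 1.707126.
  rho(1) = -0.211021 / 1.707126 = -0.1236.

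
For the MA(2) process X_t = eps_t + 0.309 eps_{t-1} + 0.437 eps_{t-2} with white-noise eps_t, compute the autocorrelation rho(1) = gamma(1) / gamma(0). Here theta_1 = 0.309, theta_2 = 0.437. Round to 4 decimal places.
\rho(1) = 0.3452

For an MA(q) process with theta_0 = 1, the autocovariance is
  gamma(k) = sigma^2 * sum_{i=0..q-k} theta_i * theta_{i+k},
and rho(k) = gamma(k) / gamma(0). Sigma^2 cancels.
  numerator   = (1)*(0.309) + (0.309)*(0.437) = 0.444033.
  denominator = (1)^2 + (0.309)^2 + (0.437)^2 = 1.28645.
  rho(1) = 0.444033 / 1.28645 = 0.3452.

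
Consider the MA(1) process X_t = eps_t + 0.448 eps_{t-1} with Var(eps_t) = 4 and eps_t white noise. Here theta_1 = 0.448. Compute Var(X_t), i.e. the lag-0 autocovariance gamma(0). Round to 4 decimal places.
\gamma(0) = 4.8028

For an MA(q) process X_t = eps_t + sum_i theta_i eps_{t-i} with
Var(eps_t) = sigma^2, the variance is
  gamma(0) = sigma^2 * (1 + sum_i theta_i^2).
  sum_i theta_i^2 = (0.448)^2 = 0.200704.
  gamma(0) = 4 * (1 + 0.200704) = 4 * 1.200704 = 4.802816, which rounds to 4.8028.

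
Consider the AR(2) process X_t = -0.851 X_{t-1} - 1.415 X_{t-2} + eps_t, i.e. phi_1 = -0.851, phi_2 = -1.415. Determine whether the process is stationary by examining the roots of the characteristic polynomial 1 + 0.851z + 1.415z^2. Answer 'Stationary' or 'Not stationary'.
\text{Not stationary}

The AR(p) characteristic polynomial is P(z) = 1 + 0.851z + 1.415z^2.
Stationarity requires all roots to lie outside the unit circle, i.e. |z| > 1 for every root.
Set 1 + (0.851) z + (1.415) z^2 = 0, i.e. a z^2 + b z + c = 0 with a = 1.415, b = 0.851, c = 1.
Discriminant D = b^2 - 4ac = (0.851)^2 - 4*(1.415)*1 = 0.724201 - (5.66) = -4.935799.
D < 0, so the roots are the complex-conjugate pair z = (-b +/- i sqrt(-D)) / (2a) = -0.3007 +/- 0.785i.
For a conjugate pair |z|^2 = z * conj(z) = (product of roots) = c/a = 1/(1.415) = 0.706714, so |z| = sqrt(0.706714) = 0.8407 for both roots.
Moduli of all roots: 0.8407, 0.8407.
All moduli strictly greater than 1? No.
Verdict: Not stationary.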